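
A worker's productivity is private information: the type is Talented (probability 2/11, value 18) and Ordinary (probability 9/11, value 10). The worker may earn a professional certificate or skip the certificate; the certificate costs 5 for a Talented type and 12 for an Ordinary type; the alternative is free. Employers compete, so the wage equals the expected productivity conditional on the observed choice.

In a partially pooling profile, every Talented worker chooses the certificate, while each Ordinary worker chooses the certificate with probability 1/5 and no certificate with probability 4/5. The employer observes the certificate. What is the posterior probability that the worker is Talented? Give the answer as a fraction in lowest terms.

10/19

P(the certificate) = (2/11)·1 + (9/11)·(1/5) = 19/55.
By Bayes' rule, P(Talented | the certificate) = (2/11) / (19/55) = 10/19.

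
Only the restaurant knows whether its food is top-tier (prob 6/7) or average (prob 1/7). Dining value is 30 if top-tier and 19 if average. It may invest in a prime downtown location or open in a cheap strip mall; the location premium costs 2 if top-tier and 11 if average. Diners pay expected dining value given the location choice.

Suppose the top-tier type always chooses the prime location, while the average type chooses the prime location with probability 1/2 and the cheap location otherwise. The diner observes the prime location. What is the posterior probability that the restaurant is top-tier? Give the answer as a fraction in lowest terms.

12/13

P(the prime location) = (6/7)·1 + (1/7)·(1/2) = 13/14.
By Bayes' rule, P(top-tier | the prime location) = (6/7) / (13/14) = 12/13.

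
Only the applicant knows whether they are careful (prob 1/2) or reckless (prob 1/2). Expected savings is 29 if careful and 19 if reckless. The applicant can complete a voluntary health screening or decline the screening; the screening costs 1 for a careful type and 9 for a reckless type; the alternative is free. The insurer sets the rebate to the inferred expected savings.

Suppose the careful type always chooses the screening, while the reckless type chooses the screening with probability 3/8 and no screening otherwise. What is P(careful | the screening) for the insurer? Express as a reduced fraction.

P(the screening) = (1/2)·1 + (1/2)·(3/8) = 11/16.
By Bayes' rule, P(careful | the screening) = (1/2) / (11/16) = 8/11.

8/11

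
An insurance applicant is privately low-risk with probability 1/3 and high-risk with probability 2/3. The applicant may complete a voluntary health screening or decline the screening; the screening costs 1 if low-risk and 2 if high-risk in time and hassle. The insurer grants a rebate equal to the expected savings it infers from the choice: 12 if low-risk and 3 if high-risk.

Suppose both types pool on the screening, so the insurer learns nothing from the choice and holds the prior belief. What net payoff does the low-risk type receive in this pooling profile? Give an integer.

Pooled rebate = 1/3·12 + 2/3·3 = 6.
low-risk pays cost 1 for the screening, so net payoff = 6 − 1 = 5.

5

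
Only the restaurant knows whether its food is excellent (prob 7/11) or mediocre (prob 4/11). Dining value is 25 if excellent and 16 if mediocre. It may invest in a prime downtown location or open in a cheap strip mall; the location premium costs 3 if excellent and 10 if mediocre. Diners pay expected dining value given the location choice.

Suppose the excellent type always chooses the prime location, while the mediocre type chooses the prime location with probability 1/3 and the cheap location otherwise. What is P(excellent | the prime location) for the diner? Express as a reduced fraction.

21/25

P(the prime location) = (7/11)·1 + (4/11)·(1/3) = 25/33.
By Bayes' rule, P(excellent | the prime location) = (7/11) / (25/33) = 21/25.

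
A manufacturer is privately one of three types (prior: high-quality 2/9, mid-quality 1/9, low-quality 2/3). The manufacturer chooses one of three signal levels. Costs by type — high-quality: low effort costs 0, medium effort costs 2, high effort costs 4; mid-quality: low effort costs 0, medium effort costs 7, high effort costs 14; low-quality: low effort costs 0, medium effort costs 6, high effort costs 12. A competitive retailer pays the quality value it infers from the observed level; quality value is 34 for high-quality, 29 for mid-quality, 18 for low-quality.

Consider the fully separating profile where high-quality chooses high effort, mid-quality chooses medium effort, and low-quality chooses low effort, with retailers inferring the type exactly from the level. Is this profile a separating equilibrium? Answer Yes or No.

No

Separating prices: high effort → 34, medium effort → 29, low effort → 18.
high-quality (assigned high effort): low effort: 18 − 0 = 18; medium effort: 29 − 2 = 27; high effort: 34 − 4 = 30. high-quality stays.
mid-quality (assigned medium effort): low effort: 18 − 0 = 18; medium effort: 29 − 7 = 22; high effort: 34 − 14 = 20. mid-quality stays.
low-quality (assigned low effort): low effort: 18 − 0 = 18; medium effort: 29 − 6 = 23; high effort: 34 − 12 = 22. low-quality prefers medium effort.
At least one type deviates; the separating profile fails.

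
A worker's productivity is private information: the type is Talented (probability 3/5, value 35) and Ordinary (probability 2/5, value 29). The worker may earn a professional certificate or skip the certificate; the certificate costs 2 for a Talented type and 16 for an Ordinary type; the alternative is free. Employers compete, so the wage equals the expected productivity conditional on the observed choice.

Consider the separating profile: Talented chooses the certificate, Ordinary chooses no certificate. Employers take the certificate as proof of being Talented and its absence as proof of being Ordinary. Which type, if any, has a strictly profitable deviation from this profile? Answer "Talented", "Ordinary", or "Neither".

The certificate pays 35; no certificate pays 29.
Talented: assigned the certificate, nets 35 − 2 = 33; deviating to no certificate nets 29.
Ordinary: assigned no certificate, nets 29; deviating to the certificate nets 35 − 16 = 19.
Both types strictly prefer their assigned action; no profitable deviation.

Neither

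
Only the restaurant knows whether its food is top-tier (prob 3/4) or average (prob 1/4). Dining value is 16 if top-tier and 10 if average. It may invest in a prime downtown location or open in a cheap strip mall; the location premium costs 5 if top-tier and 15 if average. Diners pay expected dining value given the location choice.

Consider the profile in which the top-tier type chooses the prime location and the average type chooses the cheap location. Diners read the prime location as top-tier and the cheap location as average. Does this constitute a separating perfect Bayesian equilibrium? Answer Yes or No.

Yes

Under these beliefs, the prime location earns price premium 16 and the cheap location earns price premium 10.
top-tier: the prime location nets 16 − 5 = 11; the cheap location nets 10. top-tier prefers the prime location.
average: the prime location nets 16 − 15 = 1; the cheap location nets 10. average prefers the cheap location.
Neither type deviates, so the separating profile is an equilibrium.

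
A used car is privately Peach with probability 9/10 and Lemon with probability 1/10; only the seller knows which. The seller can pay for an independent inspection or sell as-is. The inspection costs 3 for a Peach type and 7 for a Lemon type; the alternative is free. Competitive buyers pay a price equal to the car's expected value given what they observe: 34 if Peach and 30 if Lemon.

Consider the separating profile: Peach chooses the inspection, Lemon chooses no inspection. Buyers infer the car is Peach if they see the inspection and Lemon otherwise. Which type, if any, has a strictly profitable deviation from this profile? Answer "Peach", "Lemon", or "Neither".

Neither

The inspection pays 34; no inspection pays 30.
Peach: assigned the inspection, nets 34 − 3 = 31; deviating to no inspection nets 30.
Lemon: assigned no inspection, nets 30; deviating to the inspection nets 34 − 7 = 27.
Both types strictly prefer their assigned action; no profitable deviation.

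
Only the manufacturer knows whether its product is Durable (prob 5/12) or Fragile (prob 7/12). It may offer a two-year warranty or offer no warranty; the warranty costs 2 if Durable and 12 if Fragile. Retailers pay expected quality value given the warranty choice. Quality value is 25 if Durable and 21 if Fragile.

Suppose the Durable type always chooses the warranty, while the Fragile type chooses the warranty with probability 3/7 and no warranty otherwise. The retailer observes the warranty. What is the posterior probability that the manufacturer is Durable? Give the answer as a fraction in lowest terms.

P(the warranty) = (5/12)·1 + (7/12)·(3/7) = 2/3.
By Bayes' rule, P(Durable | the warranty) = (5/12) / (2/3) = 5/8.

5/8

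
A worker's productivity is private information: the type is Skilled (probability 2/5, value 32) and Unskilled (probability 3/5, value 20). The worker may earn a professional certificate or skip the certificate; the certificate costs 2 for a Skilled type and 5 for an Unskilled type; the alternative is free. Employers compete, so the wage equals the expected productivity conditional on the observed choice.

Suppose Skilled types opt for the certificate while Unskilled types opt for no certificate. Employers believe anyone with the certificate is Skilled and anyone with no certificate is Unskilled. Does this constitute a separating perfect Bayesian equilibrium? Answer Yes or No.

Under these beliefs, the certificate earns wage 32 and no certificate earns wage 20.
Skilled: the certificate nets 32 − 2 = 30; no certificate nets 20. Skilled prefers the certificate.
Unskilled: the certificate nets 32 − 5 = 27; no certificate nets 20. Unskilled would deviate to the certificate.
Unskilled has a profitable deviation, so the profile is not an equilibrium.

No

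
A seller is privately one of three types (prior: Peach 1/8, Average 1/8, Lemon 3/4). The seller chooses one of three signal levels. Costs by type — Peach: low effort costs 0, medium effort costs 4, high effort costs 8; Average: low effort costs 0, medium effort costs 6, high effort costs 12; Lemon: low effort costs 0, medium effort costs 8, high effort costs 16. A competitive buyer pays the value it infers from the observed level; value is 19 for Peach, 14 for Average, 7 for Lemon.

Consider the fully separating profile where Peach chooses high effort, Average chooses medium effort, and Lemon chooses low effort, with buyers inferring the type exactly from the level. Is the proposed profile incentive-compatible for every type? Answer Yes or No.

Separating prices: high effort → 19, medium effort → 14, low effort → 7.
Peach (assigned high effort): low effort: 7 − 0 = 7; medium effort: 14 − 4 = 10; high effort: 19 − 8 = 11. Peach stays.
Average (assigned medium effort): low effort: 7 − 0 = 7; medium effort: 14 − 6 = 8; high effort: 19 − 12 = 7. Average stays.
Lemon (assigned low effort): low effort: 7 − 0 = 7; medium effort: 14 − 8 = 6; high effort: 19 − 16 = 3. Lemon stays.
Every type prefers its assigned level; separation holds.

Yes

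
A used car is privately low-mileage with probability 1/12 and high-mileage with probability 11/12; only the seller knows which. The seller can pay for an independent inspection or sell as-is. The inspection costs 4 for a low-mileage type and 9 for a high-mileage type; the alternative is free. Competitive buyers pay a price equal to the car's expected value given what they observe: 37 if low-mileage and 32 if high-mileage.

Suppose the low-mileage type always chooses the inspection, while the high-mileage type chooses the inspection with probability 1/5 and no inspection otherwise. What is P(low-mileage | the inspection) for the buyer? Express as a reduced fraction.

5/16

P(the inspection) = (1/12)·1 + (11/12)·(1/5) = 4/15.
By Bayes' rule, P(low-mileage | the inspection) = (1/12) / (4/15) = 5/16.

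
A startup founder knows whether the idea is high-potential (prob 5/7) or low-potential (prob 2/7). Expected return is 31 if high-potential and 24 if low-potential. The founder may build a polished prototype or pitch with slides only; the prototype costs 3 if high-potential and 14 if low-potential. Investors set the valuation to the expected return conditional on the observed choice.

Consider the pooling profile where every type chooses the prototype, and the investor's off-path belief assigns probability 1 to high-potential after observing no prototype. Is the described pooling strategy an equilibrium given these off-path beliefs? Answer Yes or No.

No

On path, the investor holds the prior and pays 5/7·31 + 2/7·24 = 29. Off path (no prototype), believing high-potential, it pays 31.
high-potential: the prototype nets 29 − 3 = 26; no prototype nets 31. high-potential would deviate.
low-potential: the prototype nets 29 − 14 = 15; no prototype nets 31. low-potential would deviate.
A type deviates, so pooling fails.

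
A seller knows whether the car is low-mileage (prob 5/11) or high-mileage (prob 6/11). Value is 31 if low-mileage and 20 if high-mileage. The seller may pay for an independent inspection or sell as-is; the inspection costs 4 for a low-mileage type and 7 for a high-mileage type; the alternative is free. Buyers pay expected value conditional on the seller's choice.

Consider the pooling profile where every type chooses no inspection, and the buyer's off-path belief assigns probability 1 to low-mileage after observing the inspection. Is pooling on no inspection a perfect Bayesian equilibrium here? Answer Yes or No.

On path, the buyer holds the prior and pays 5/11·31 + 6/11·20 = 25. Off path (the inspection), believing low-mileage, it pays 31.
low-mileage: no inspection nets 25; the inspection nets 31 − 4 = 27. low-mileage would deviate.
high-mileage: no inspection nets 25; the inspection nets 31 − 7 = 24. high-mileage stays.
A type deviates, so pooling fails.

No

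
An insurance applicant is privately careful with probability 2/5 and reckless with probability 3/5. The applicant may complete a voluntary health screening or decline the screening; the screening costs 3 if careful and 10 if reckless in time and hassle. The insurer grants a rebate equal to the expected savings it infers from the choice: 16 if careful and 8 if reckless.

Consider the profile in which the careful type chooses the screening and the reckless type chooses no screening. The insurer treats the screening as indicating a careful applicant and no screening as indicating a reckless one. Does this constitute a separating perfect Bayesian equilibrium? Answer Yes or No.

Yes

Under these beliefs, the screening earns rebate 16 and no screening earns rebate 8.
careful: the screening nets 16 − 3 = 13; no screening nets 8. careful prefers the screening.
reckless: the screening nets 16 − 10 = 6; no screening nets 8. reckless prefers no screening.
Neither type deviates, so the separating profile is an equilibrium.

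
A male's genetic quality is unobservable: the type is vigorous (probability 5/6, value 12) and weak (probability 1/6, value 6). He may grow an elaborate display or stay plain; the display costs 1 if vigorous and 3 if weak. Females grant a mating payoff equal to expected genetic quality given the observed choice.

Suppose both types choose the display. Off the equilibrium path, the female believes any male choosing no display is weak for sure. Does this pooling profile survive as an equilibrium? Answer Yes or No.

Yes

On path, the female holds the prior and pays 5/6·12 + 1/6·6 = 11. Off path (no display), believing weak, it pays 6.
vigorous: the display nets 11 − 1 = 10; no display nets 6. vigorous stays.
weak: the display nets 11 − 3 = 8; no display nets 6. weak stays.
No type deviates, so pooling is sustained.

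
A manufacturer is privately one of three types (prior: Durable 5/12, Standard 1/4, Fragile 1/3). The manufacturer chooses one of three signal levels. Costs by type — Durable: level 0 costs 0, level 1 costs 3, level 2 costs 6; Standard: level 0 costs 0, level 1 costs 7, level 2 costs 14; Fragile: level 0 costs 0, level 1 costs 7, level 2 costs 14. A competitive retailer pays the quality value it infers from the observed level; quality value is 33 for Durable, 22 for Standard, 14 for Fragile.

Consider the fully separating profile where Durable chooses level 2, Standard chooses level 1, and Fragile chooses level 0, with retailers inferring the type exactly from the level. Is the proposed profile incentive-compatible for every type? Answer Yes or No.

Separating prices: level 2 → 33, level 1 → 22, level 0 → 14.
Durable (assigned level 2): level 0: 14 − 0 = 14; level 1: 22 − 3 = 19; level 2: 33 − 6 = 27. Durable stays.
Standard (assigned level 1): level 0: 14 − 0 = 14; level 1: 22 − 7 = 15; level 2: 33 − 14 = 19. Standard prefers level 2.
Fragile (assigned level 0): level 0: 14 − 0 = 14; level 1: 22 − 7 = 15; level 2: 33 − 14 = 19. Fragile prefers level 2.
At least one type deviates; the separating profile fails.

No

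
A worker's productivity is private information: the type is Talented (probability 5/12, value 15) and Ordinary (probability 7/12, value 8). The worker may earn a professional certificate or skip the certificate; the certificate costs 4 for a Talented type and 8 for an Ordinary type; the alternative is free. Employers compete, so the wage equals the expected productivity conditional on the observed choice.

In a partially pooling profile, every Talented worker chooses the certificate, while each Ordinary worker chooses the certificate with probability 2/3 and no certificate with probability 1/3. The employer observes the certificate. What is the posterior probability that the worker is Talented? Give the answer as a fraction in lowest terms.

P(the certificate) = (5/12)·1 + (7/12)·(2/3) = 29/36.
By Bayes' rule, P(Talented | the certificate) = (5/12) / (29/36) = 15/29.

15/29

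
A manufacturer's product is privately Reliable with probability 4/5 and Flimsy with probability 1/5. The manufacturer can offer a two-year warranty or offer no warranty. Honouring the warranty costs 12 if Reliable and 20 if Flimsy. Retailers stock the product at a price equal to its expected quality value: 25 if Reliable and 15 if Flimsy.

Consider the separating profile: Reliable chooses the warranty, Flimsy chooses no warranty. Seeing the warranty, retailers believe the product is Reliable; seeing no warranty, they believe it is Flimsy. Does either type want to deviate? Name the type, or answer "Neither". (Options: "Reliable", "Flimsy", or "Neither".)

Reliable

The warranty pays 25; no warranty pays 15.
Reliable: assigned the warranty, nets 25 − 12 = 13; deviating to no warranty nets 15.
Flimsy: assigned no warranty, nets 15; deviating to the warranty nets 25 − 20 = 5.
The Reliable type gains 2 by deviating.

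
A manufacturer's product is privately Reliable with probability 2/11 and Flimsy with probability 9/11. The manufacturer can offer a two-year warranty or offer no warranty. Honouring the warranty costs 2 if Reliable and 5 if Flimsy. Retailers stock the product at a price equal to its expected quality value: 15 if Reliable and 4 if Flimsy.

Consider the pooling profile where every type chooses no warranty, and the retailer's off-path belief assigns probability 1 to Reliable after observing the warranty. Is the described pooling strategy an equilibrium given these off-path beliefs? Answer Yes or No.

On path, the retailer holds the prior and pays 2/11·15 + 9/11·4 = 6. Off path (the warranty), believing Reliable, it pays 15.
Reliable: no warranty nets 6; the warranty nets 15 − 2 = 13. Reliable would deviate.
Flimsy: no warranty nets 6; the warranty nets 15 − 5 = 10. Flimsy would deviate.
A type deviates, so pooling fails.

No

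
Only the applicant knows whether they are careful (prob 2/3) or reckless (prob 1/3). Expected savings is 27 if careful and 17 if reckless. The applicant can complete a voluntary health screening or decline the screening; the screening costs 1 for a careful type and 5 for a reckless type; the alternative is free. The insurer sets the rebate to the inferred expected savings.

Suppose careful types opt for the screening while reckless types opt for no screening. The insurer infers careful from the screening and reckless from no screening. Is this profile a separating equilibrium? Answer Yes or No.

No

Under these beliefs, the screening earns rebate 27 and no screening earns rebate 17.
careful: the screening nets 27 − 1 = 26; no screening nets 17. careful prefers the screening.
reckless: the screening nets 27 − 5 = 22; no screening nets 17. reckless would deviate to the screening.
reckless has a profitable deviation, so the profile is not an equilibrium.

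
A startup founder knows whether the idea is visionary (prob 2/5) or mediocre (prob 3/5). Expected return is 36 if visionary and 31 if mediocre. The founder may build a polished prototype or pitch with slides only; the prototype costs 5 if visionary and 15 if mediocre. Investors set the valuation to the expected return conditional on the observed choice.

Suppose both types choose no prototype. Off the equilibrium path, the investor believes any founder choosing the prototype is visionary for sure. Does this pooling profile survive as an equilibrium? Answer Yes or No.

On path, the investor holds the prior and pays 2/5·36 + 3/5·31 = 33. Off path (the prototype), believing visionary, it pays 36.
visionary: no prototype nets 33; the prototype nets 36 − 5 = 31. visionary stays.
mediocre: no prototype nets 33; the prototype nets 36 − 15 = 21. mediocre stays.
No type deviates, so pooling is sustained.

Yes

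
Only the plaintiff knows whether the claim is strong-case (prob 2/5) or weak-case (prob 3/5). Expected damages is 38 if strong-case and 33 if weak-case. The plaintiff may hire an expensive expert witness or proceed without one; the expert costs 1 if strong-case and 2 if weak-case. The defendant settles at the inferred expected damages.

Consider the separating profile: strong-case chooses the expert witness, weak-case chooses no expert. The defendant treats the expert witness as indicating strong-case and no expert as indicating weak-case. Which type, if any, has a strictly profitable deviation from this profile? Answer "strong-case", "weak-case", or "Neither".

The expert witness pays 38; no expert pays 33.
strong-case: assigned the expert witness, nets 38 − 1 = 37; deviating to no expert nets 33.
weak-case: assigned no expert, nets 33; deviating to the expert witness nets 38 − 2 = 36.
The weak-case type gains 3 by deviating.

weak-case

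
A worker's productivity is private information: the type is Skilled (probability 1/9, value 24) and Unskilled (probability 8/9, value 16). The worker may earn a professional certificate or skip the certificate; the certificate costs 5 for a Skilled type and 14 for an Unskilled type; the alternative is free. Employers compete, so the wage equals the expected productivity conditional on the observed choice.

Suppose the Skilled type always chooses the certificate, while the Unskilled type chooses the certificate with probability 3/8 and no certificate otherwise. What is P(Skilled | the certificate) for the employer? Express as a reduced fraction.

1/4

P(the certificate) = (1/9)·1 + (8/9)·(3/8) = 4/9.
By Bayes' rule, P(Skilled | the certificate) = (1/9) / (4/9) = 1/4.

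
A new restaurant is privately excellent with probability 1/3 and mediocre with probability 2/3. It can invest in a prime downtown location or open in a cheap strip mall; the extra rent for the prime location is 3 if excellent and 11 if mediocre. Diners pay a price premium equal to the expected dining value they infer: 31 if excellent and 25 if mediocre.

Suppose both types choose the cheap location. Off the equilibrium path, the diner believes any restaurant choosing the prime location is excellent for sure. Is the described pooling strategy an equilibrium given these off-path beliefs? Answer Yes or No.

No

On path, the diner holds the prior and pays 1/3·31 + 2/3·25 = 27. Off path (the prime location), believing excellent, it pays 31.
excellent: the cheap location nets 27; the prime location nets 31 − 3 = 28. excellent would deviate.
mediocre: the cheap location nets 27; the prime location nets 31 − 11 = 20. mediocre stays.
A type deviates, so pooling fails.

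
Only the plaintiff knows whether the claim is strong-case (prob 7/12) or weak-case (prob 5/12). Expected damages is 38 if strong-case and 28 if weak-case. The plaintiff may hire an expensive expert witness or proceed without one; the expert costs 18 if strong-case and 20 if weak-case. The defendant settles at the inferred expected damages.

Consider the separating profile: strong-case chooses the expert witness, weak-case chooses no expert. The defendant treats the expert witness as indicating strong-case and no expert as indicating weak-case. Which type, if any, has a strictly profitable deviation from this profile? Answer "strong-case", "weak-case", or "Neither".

The expert witness pays 38; no expert pays 28.
strong-case: assigned the expert witness, nets 38 − 18 = 20; deviating to no expert nets 28.
weak-case: assigned no expert, nets 28; deviating to the expert witness nets 38 − 20 = 18.
The strong-case type gains 8 by deviating.

strong-case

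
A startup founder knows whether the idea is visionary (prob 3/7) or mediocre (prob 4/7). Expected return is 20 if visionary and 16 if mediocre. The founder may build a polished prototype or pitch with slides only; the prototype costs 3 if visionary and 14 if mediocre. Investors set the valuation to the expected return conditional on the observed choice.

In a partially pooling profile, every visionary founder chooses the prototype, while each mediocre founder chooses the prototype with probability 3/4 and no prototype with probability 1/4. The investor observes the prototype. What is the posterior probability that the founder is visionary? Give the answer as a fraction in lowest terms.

P(the prototype) = (3/7)·1 + (4/7)·(3/4) = 6/7.
By Bayes' rule, P(visionary | the prototype) = (3/7) / (6/7) = 1/2.

1/2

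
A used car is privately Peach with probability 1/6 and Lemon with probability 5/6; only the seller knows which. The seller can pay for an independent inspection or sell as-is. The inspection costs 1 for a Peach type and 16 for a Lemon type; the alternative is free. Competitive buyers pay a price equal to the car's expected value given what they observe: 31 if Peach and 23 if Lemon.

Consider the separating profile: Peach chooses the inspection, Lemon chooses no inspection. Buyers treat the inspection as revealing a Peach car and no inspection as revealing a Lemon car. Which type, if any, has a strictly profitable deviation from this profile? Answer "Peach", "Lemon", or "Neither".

Neither

The inspection pays 31; no inspection pays 23.
Peach: assigned the inspection, nets 31 − 1 = 30; deviating to no inspection nets 23.
Lemon: assigned no inspection, nets 23; deviating to the inspection nets 31 − 16 = 15.
Both types strictly prefer their assigned action; no profitable deviation.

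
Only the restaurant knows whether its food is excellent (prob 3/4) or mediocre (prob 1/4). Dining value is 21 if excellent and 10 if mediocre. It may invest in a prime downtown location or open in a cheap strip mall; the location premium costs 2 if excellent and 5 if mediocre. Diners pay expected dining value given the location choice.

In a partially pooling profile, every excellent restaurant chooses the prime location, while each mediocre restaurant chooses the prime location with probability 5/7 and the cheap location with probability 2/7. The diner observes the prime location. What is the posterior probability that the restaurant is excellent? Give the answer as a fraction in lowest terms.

21/26

P(the prime location) = (3/4)·1 + (1/4)·(5/7) = 13/14.
By Bayes' rule, P(excellent | the prime location) = (3/4) / (13/14) = 21/26.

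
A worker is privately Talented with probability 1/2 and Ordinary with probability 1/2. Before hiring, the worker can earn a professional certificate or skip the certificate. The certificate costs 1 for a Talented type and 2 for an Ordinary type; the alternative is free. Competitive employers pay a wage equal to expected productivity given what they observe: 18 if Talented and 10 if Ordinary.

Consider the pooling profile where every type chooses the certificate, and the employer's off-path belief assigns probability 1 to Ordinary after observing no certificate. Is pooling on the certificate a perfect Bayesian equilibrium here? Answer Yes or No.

On path, the employer holds the prior and pays 1/2·18 + 1/2·10 = 14. Off path (no certificate), believing Ordinary, it pays 10.
Talented: the certificate nets 14 − 1 = 13; no certificate nets 10. Talented stays.
Ordinary: the certificate nets 14 − 2 = 12; no certificate nets 10. Ordinary stays.
No type deviates, so pooling is sustained.

Yes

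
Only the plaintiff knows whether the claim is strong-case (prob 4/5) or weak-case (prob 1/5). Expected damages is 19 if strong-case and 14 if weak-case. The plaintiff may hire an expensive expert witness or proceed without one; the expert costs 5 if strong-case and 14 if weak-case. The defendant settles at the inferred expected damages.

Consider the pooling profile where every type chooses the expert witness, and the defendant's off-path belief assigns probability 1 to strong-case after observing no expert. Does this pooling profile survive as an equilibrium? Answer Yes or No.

On path, the defendant holds the prior and pays 4/5·19 + 1/5·14 = 18. Off path (no expert), believing strong-case, it pays 19.
strong-case: the expert witness nets 18 − 5 = 13; no expert nets 19. strong-case would deviate.
weak-case: the expert witness nets 18 − 14 = 4; no expert nets 19. weak-case would deviate.
A type deviates, so pooling fails.

No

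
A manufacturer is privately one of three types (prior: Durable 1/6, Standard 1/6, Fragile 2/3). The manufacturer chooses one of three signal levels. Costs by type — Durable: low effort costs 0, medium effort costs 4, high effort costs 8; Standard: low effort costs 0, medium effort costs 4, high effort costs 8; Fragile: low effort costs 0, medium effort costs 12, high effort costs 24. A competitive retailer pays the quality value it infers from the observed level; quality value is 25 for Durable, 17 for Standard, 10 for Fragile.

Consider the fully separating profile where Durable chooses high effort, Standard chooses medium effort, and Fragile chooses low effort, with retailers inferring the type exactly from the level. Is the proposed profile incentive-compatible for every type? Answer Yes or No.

No

Separating prices: high effort → 25, medium effort → 17, low effort → 10.
Durable (assigned high effort): low effort: 10 − 0 = 10; medium effort: 17 − 4 = 13; high effort: 25 − 8 = 17. Durable stays.
Standard (assigned medium effort): low effort: 10 − 0 = 10; medium effort: 17 − 4 = 13; high effort: 25 − 8 = 17. Standard prefers high effort.
Fragile (assigned low effort): low effort: 10 − 0 = 10; medium effort: 17 − 12 = 5; high effort: 25 − 24 = 1. Fragile stays.
At least one type deviates; the separating profile fails.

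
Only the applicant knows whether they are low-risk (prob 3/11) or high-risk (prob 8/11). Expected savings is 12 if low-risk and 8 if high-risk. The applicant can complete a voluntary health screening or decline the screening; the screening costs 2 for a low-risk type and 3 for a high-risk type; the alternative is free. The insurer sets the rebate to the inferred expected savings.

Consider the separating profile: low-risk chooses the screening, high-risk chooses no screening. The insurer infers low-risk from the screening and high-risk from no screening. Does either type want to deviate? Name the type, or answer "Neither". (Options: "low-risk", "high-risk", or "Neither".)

The screening pays 12; no screening pays 8.
low-risk: assigned the screening, nets 12 − 2 = 10; deviating to no screening nets 8.
high-risk: assigned no screening, nets 8; deviating to the screening nets 12 − 3 = 9.
The high-risk type gains 1 by deviating.

high-risk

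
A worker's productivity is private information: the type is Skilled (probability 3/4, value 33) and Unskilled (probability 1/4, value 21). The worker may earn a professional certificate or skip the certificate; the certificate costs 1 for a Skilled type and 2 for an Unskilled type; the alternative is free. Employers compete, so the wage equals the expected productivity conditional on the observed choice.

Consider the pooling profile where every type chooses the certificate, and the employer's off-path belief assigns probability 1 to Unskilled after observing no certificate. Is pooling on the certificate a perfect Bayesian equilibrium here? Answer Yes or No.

On path, the employer holds the prior and pays 3/4·33 + 1/4·21 = 30. Off path (no certificate), believing Unskilled, it pays 21.
Skilled: the certificate nets 30 − 1 = 29; no certificate nets 21. Skilled stays.
Unskilled: the certificate nets 30 − 2 = 28; no certificate nets 21. Unskilled stays.
No type deviates, so pooling is sustained.

Yes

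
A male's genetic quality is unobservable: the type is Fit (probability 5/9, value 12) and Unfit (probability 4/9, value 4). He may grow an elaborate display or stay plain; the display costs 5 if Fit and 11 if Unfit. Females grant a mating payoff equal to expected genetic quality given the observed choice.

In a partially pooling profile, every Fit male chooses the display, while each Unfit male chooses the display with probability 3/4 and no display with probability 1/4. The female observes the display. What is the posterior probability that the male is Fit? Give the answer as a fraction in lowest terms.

5/8

P(the display) = (5/9)·1 + (4/9)·(3/4) = 8/9.
By Bayes' rule, P(Fit | the display) = (5/9) / (8/9) = 5/8.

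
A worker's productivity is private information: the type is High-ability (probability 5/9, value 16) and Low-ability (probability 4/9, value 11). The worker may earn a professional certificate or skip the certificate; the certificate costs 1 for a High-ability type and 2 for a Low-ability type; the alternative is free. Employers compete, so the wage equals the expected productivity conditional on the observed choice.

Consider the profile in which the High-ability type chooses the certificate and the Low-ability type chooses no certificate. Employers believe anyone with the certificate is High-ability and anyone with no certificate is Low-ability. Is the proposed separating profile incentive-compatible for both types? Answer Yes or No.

No

Under these beliefs, the certificate earns wage 16 and no certificate earns wage 11.
High-ability: the certificate nets 16 − 1 = 15; no certificate nets 11. High-ability prefers the certificate.
Low-ability: the certificate nets 16 − 2 = 14; no certificate nets 11. Low-ability would deviate to the certificate.
Low-ability has a profitable deviation, so the profile is not an equilibrium.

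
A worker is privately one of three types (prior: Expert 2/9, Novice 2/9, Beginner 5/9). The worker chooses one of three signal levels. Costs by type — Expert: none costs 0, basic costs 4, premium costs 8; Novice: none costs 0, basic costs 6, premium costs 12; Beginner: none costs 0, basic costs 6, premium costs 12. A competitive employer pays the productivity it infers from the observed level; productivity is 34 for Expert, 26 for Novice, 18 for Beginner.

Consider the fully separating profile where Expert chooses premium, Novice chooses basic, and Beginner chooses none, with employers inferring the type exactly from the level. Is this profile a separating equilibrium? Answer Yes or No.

Separating wages: premium → 34, basic → 26, none → 18.
Expert (assigned premium): none: 18 − 0 = 18; basic: 26 − 4 = 22; premium: 34 − 8 = 26. Expert stays.
Novice (assigned basic): none: 18 − 0 = 18; basic: 26 − 6 = 20; premium: 34 − 12 = 22. Novice prefers premium.
Beginner (assigned none): none: 18 − 0 = 18; basic: 26 − 6 = 20; premium: 34 − 12 = 22. Beginner prefers premium.
At least one type deviates; the separating profile fails.

No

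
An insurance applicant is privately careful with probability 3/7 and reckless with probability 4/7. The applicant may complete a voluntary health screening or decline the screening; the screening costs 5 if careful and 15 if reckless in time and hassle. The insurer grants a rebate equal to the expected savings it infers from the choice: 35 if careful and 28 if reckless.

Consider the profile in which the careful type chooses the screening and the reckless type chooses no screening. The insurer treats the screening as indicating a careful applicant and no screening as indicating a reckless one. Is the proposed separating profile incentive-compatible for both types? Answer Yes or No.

Yes

Under these beliefs, the screening earns rebate 35 and no screening earns rebate 28.
careful: the screening nets 35 − 5 = 30; no screening nets 28. careful prefers the screening.
reckless: the screening nets 35 − 15 = 20; no screening nets 28. reckless prefers no screening.
Neither type deviates, so the separating profile is an equilibrium.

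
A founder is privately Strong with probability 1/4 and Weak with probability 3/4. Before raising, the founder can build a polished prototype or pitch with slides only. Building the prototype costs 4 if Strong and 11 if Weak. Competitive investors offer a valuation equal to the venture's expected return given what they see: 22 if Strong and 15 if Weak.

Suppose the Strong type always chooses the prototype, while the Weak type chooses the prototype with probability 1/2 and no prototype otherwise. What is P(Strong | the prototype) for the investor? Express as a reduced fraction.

2/5

P(the prototype) = (1/4)·1 + (3/4)·(1/2) = 5/8.
By Bayes' rule, P(Strong | the prototype) = (1/4) / (5/8) = 2/5.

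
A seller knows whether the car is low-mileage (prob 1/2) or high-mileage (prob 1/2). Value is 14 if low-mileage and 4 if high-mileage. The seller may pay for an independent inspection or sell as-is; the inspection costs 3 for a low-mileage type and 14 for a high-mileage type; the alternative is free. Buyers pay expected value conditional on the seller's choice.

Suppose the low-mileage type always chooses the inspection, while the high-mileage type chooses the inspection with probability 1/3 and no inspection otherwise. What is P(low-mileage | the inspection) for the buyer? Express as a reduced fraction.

3/4

P(the inspection) = (1/2)·1 + (1/2)·(1/3) = 2/3.
By Bayes' rule, P(low-mileage | the inspection) = (1/2) / (2/3) = 3/4.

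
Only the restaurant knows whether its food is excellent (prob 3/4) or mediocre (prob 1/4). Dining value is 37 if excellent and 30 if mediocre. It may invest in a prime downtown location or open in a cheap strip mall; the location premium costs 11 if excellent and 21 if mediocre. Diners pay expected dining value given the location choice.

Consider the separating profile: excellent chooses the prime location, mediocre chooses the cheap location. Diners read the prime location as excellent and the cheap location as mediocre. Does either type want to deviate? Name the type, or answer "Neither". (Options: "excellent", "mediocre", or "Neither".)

The prime location pays 37; the cheap location pays 30.
excellent: assigned the prime location, nets 37 − 11 = 26; deviating to the cheap location nets 30.
mediocre: assigned the cheap location, nets 30; deviating to the prime location nets 37 − 21 = 16.
The excellent type gains 4 by deviating.

excellent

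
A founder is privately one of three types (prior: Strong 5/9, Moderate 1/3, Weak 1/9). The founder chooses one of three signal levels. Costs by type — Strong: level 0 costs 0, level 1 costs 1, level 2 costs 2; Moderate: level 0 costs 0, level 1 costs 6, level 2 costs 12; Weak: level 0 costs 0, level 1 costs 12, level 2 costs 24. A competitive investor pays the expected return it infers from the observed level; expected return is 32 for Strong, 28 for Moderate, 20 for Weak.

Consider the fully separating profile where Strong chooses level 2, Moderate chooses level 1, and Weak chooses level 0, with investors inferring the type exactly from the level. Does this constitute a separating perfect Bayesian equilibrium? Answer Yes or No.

Yes

Separating valuations: level 2 → 32, level 1 → 28, level 0 → 20.
Strong (assigned level 2): level 0: 20 − 0 = 20; level 1: 28 − 1 = 27; level 2: 32 − 2 = 30. Strong stays.
Moderate (assigned level 1): level 0: 20 − 0 = 20; level 1: 28 − 6 = 22; level 2: 32 − 12 = 20. Moderate stays.
Weak (assigned level 0): level 0: 20 − 0 = 20; level 1: 28 − 12 = 16; level 2: 32 − 24 = 8. Weak stays.
Every type prefers its assigned level; separation holds.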